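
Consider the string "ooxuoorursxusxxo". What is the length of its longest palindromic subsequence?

9

One longest palindromic subsequence is oxururuxo (positions 1,3,4,7,8,9,12,15,16); it reads the same forward and backward, and the interval DP gives dp[1][16] = 9.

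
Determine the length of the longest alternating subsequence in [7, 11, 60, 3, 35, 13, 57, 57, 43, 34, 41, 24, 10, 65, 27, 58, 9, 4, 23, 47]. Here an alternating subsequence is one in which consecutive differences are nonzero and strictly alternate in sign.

14

Track the best alternating length ending on an up-step vs a down-step at each position: up/down = 1/1, 2/1, 2/1, 1/3, 4/3, 4/5, 6/3, 6/3, 6/7, 6/7, 8/7, 6/9, 4/9, 10/1, 10/11, 12/11, 4/13, 4/13, 14/13, 14/13.
The maximum over both is 14; one such subsequence is 7, 11, 3, 35, 13, 57, 34, 41, 24, 65, 27, 58, 9, 23.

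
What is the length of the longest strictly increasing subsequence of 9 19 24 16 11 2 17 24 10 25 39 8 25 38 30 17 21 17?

Scanning left to right, the best length ending at each element is: 9→1, 19→2, 24→3, 16→2, 11→2, 2→1, 17→3, 24→4, 10→2, 25→5, 39→6, 8→2, 25→5, 38→6, 30→6, 17→3, 21→4, 17→3.
So the longest increasing subsequence has length 6, e.g. 9, 16, 17, 24, 25, 39.

6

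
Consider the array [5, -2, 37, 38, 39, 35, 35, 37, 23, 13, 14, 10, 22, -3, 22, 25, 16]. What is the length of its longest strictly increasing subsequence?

Let dp[i] be the longest increasing subsequence ending at position i. Then dp = [1, 1, 2, 3, 4, 2, 2, 3, 2, 2, 3, 2, 4, 1, 4, 5, 4].
The maximum is 5; one witness is 5, 13, 14, 22, 25 at positions 1,10,11,13,16.

5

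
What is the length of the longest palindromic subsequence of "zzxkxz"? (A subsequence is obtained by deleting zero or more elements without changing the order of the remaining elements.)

5

One longest palindromic subsequence is zxkxz (positions 1,3,4,5,6); it reads the same forward and backward, and the interval DP gives dp[1][6] = 5.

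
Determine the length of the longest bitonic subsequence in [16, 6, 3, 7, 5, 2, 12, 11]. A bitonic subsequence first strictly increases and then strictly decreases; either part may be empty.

Let inc[i] be the LIS ending at i and dec[i] the longest strictly decreasing subsequence starting at i. inc = [1, 1, 1, 2, 2, 1, 3, 3], dec = [4, 3, 2, 3, 2, 1, 2, 1].
max_i inc[i]+dec[i]−1 = 4, with one witness 16, 7, 5, 2.

4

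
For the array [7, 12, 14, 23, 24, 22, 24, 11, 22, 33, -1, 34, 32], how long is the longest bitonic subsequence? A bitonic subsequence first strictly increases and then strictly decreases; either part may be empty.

One longest bitonic subsequence is 7, 12, 14, 23, 24, 22, 11, -1 (positions 1,2,3,4,5,6,8,11): it rises to 24 then falls. Length 8 is optimal.

8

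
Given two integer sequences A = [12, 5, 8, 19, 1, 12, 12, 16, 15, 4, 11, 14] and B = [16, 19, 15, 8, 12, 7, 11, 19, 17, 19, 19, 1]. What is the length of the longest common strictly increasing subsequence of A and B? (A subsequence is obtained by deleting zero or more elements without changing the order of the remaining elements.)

A longest common strictly increasing subsequence is 8, 12 (length 2); it appears in order in both A and B, and no longer such subsequence exists.

2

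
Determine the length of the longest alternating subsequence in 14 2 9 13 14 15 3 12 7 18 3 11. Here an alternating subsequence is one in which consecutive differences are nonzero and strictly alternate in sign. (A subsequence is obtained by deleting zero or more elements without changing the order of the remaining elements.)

A longest alternating subsequence is 14, 2, 9, 3, 12, 7, 18, 3, 11 (positions 1,2,3,7,8,9,10,11,12); its 8 consecutive differences strictly alternate in sign, and length 9 is optimal.

9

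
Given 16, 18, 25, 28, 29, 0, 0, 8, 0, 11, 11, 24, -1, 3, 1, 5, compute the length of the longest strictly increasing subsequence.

5

Let dp[i] be the longest increasing subsequence ending at position i. Then dp = [1, 2, 3, 4, 5, 1, 1, 2, 1, 3, 3, 4, 1, 2, 2, 3].
The maximum is 5; one witness is 16, 18, 25, 28, 29 at positions 1,2,3,4,5.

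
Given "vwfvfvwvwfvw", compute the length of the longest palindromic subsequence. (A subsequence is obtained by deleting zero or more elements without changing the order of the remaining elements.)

9

One longest palindromic subsequence is wvfwvwfvw (positions 2,4,5,7,8,9,10,11,12); it reads the same forward and backward, and the interval DP gives dp[1][12] = 9.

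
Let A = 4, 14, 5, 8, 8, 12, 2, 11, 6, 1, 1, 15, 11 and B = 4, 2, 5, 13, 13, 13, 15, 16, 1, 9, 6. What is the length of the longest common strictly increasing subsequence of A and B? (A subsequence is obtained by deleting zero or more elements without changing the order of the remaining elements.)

3

For each value that appears in both, track the longest common increasing run ending there.
The best achievable length is 3; one witness is 4, 5, 15 (A-positions 1,3,12, B-positions 1,3,7).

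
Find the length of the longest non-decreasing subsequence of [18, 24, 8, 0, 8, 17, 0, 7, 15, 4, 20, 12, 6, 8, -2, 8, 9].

7

One longest non-decreasing subsequence is 0, 0, 4, 6, 8, 8, 9 (positions 4,7,10,13,14,16,17), of length 7; no longer one exists.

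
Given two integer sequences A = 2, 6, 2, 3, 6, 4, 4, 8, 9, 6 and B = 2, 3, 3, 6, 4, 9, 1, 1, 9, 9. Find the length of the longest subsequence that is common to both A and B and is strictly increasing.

4

For each value that appears in both, track the longest common increasing run ending there.
The best achievable length is 4; one witness is 2, 3, 6, 9 (A-positions 1,4,5,9, B-positions 1,2,4,6).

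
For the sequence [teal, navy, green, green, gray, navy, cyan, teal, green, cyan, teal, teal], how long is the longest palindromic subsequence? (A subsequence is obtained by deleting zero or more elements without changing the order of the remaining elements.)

Using dp[i][j] = 2 + dp[i+1][j−1] if the ends match, else max(dp[i+1][j], dp[i][j−1]):
dp[1][12] = 6. A witness is teal navy green green navy teal at positions 1,2,3,4,6,12.

6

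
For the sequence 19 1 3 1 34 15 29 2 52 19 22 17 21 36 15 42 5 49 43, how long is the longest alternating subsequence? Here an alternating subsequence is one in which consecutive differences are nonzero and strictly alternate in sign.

A longest alternating subsequence is 19, 1, 3, 1, 34, 15, 29, 2, 52, 19, 22, 17, 21, 15, 42, 5, 49, 43 (positions 1,2,3,4,5,6,7,8,9,10,11,12,13,15,16,17,18,19); its 17 consecutive differences strictly alternate in sign, and length 18 is optimal.

18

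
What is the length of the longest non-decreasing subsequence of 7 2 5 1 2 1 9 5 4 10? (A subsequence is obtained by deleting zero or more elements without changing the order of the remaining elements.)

4

One longest non-decreasing subsequence is 2, 5, 9, 10 (positions 2,3,7,10), of length 4; no longer one exists.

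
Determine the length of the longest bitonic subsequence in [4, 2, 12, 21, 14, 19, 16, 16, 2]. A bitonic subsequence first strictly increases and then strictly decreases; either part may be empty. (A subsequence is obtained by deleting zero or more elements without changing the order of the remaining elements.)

6

Let inc[i] be the LIS ending at i and dec[i] the longest strictly decreasing subsequence starting at i. inc = [1, 1, 2, 3, 3, 4, 4, 4, 1], dec = [2, 1, 2, 4, 2, 3, 2, 2, 1].
max_i inc[i]+dec[i]−1 = 6, with one witness 4, 12, 21, 19, 16, 2.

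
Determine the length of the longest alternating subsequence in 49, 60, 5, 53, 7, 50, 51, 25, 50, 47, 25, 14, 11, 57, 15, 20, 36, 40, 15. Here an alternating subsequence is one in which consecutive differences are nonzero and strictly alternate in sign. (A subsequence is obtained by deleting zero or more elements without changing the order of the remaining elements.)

13

Track the best alternating length ending on an up-step vs a down-step at each position: up/down = 1/1, 2/1, 1/3, 4/3, 4/5, 6/5, 6/5, 6/7, 8/7, 8/9, 6/9, 6/9, 6/9, 10/3, 10/11, 12/11, 12/11, 12/11, 10/13.
The maximum over both is 13; one such subsequence is 49, 60, 5, 53, 7, 50, 25, 50, 47, 57, 15, 20, 15.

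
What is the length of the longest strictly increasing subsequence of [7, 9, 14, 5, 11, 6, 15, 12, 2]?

One longest increasing subsequence is 7, 9, 14, 15 (positions 1,2,3,7), of length 4; no longer one exists.

4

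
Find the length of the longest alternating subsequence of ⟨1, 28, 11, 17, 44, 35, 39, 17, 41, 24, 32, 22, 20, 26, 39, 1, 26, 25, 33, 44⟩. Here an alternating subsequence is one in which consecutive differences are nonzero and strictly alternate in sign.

16

A longest alternating subsequence is 1, 28, 11, 44, 35, 39, 17, 41, 24, 32, 22, 26, 1, 26, 25, 33 (positions 1,2,3,5,6,7,8,9,10,11,12,14,16,17,18,19); its 15 consecutive differences strictly alternate in sign, and length 16 is optimal.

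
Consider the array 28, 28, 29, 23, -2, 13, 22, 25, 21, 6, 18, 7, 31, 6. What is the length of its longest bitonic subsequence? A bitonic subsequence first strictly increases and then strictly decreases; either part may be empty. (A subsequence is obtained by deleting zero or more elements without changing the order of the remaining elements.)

8

One longest bitonic subsequence is 28, 29, 23, 22, 21, 18, 7, 6 (positions 1,3,4,7,9,11,12,14): it rises to 29 then falls. Length 8 is optimal.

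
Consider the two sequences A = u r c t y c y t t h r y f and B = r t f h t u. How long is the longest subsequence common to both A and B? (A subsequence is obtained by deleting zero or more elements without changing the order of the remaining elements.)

3

A longest common subsequence is rtt (length 3); the LCS DP confirms no longer common subsequence exists.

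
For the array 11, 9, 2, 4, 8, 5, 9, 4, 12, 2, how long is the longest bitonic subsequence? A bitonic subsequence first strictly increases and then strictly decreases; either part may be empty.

6

One longest bitonic subsequence is 11, 9, 8, 5, 4, 2 (positions 1,2,5,6,8,10): it rises to 11 then falls. Length 6 is optimal.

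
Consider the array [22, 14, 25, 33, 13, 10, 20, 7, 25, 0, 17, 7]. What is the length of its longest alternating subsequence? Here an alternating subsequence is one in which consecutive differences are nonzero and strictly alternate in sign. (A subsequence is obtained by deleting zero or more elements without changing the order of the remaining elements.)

10

A longest alternating subsequence is 22, 14, 25, 13, 20, 7, 25, 0, 17, 7 (positions 1,2,3,5,7,8,9,10,11,12); its 9 consecutive differences strictly alternate in sign, and length 10 is optimal.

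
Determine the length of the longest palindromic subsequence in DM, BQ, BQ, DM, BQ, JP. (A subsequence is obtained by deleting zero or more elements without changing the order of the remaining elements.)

4

One longest palindromic subsequence is DM BQ BQ DM (positions 1,2,3,4); it reads the same forward and backward, and the interval DP gives dp[1][6] = 4.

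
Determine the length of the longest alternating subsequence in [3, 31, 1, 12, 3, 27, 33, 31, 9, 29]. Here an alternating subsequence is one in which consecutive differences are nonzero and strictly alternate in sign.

A longest alternating subsequence is 3, 31, 1, 12, 3, 27, 9, 29 (positions 1,2,3,4,5,6,9,10); its 7 consecutive differences strictly alternate in sign, and length 8 is optimal.

8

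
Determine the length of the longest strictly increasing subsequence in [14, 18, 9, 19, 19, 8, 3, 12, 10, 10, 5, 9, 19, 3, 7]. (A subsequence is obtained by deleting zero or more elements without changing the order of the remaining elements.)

Scanning left to right, the best length ending at each element is: 14→1, 18→2, 9→1, 19→3, 19→3, 8→1, 3→1, 12→2, 10→2, 10→2, 5→2, 9→3, 19→4, 3→1, 7→3.
So the longest increasing subsequence has length 4, e.g. 3, 5, 9, 19.

4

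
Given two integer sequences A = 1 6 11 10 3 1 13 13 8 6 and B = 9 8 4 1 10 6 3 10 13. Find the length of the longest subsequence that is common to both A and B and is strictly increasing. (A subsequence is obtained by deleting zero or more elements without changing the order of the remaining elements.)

A longest common strictly increasing subsequence is 1, 6, 10, 13 (length 4); it appears in order in both A and B, and no longer such subsequence exists.

4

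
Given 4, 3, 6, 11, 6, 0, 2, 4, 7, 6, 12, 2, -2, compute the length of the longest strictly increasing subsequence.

Scanning left to right, the best length ending at each element is: 4→1, 3→1, 6→2, 11→3, 6→2, 0→1, 2→2, 4→3, 7→4, 6→4, 12→5, 2→2, -2→1.
So the longest increasing subsequence has length 5, e.g. 0, 2, 4, 7, 12.

5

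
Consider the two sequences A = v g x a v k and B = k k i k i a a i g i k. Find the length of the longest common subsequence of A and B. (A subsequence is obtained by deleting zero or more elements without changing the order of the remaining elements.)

A longest common subsequence is gk (length 2); the LCS DP confirms no longer common subsequence exists.

2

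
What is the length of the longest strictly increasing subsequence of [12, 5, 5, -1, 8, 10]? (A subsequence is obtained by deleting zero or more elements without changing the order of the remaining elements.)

3

One longest increasing subsequence is 5, 8, 10 (positions 2,5,6), of length 3; no longer one exists.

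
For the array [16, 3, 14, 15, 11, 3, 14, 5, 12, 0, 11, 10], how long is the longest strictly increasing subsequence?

3

One longest increasing subsequence is 3, 14, 15 (positions 2,3,4), of length 3; no longer one exists.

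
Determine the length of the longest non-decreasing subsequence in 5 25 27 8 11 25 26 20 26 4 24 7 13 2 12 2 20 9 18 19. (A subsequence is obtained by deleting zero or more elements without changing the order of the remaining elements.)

6

One longest non-decreasing subsequence is 5, 8, 11, 25, 26, 26 (positions 1,4,5,6,7,9), of length 6; no longer one exists.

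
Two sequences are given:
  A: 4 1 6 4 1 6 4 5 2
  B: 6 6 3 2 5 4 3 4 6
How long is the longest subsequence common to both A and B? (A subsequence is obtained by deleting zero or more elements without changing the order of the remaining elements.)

A longest common subsequence is 4, 4, 6 (length 3); the LCS DP confirms no longer common subsequence exists.

3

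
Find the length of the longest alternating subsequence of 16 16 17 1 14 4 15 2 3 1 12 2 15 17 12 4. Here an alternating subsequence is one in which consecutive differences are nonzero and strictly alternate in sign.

A longest alternating subsequence is 16, 17, 1, 14, 4, 15, 2, 3, 1, 12, 2, 15, 12 (positions 1,3,4,5,6,7,8,9,10,11,12,13,15); its 12 consecutive differences strictly alternate in sign, and length 13 is optimal.

13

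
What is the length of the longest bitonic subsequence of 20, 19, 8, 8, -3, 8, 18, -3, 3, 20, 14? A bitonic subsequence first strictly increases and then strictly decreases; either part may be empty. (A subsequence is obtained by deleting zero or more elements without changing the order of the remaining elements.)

Let inc[i] be the LIS ending at i and dec[i] the longest strictly decreasing subsequence starting at i. inc = [1, 1, 1, 1, 1, 2, 3, 1, 2, 4, 3], dec = [4, 3, 2, 2, 1, 2, 2, 1, 1, 2, 1].
max_i inc[i]+dec[i]−1 = 5, with one witness -3, 8, 18, 20, 14.

5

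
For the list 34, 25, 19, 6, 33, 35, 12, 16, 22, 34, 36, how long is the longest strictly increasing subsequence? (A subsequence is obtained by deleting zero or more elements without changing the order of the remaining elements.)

6

Scanning left to right, the best length ending at each element is: 34→1, 25→1, 19→1, 6→1, 33→2, 35→3, 12→2, 16→3, 22→4, 34→5, 36→6.
So the longest increasing subsequence has length 6, e.g. 6, 12, 16, 22, 34, 36.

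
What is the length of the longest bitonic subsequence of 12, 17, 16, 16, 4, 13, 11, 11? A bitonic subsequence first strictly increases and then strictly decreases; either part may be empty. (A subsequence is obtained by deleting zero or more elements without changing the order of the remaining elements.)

5

One longest bitonic subsequence is 12, 17, 16, 13, 11 (positions 1,2,4,6,8): it rises to 17 then falls. Length 5 is optimal.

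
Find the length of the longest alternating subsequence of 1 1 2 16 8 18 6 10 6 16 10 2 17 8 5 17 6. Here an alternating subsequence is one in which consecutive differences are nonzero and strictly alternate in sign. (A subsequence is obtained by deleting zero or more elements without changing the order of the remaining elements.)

Track the best alternating length ending on an up-step vs a down-step at each position: up/down = 1/1, 1/1, 2/1, 2/1, 2/3, 4/1, 2/5, 6/5, 2/7, 8/5, 8/9, 2/9, 10/5, 10/11, 10/11, 12/5, 12/13.
The maximum over both is 13; one such subsequence is 1, 16, 8, 18, 6, 10, 6, 16, 10, 17, 8, 17, 6.

13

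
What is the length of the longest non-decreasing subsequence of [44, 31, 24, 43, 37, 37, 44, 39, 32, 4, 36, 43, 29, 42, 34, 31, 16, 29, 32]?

5

Scanning left to right, the best length ending at each element is: 44→1, 31→1, 24→1, 43→2, 37→2, 37→3, 44→4, 39→4, 32→2, 4→1, 36→3, 43→5, 29→2, 42→5, 34→3, 31→3, 16→2, 29→3, 32→4.
So the longest non-decreasing subsequence has length 5, e.g. 31, 37, 37, 39, 43.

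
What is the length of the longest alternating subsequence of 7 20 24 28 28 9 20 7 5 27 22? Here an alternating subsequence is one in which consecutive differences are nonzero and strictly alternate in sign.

7

A longest alternating subsequence is 7, 20, 9, 20, 7, 27, 22 (positions 1,2,6,7,8,10,11); its 6 consecutive differences strictly alternate in sign, and length 7 is optimal.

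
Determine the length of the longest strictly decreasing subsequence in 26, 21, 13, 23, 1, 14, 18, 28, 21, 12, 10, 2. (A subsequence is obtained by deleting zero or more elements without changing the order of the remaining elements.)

Scanning left to right, the best length ending at each element is: 26→1, 21→2, 13→3, 23→2, 1→4, 14→3, 18→3, 28→1, 21→3, 12→4, 10→5, 2→6.
So the longest decreasing subsequence has length 6, e.g. 26, 21, 13, 12, 10, 2.

6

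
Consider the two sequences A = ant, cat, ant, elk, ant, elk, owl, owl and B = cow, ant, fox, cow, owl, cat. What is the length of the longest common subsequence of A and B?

2

Backtracking the LCS table gives one alignment: ant (A1,B2) → cat (A2,B6).
So the longest common subsequence has length 2.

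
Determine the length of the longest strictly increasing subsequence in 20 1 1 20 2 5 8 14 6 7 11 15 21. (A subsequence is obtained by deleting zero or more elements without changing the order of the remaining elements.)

Let dp[i] be the longest increasing subsequence ending at position i. Then dp = [1, 1, 1, 2, 2, 3, 4, 5, 4, 5, 6, 7, 8].
The maximum is 8; one witness is 1, 2, 5, 6, 7, 11, 15, 21 at positions 2,5,6,9,10,11,12,13.

8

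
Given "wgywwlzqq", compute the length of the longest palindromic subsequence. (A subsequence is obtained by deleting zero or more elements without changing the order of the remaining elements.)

Using dp[i][j] = 2 + dp[i+1][j−1] if the ends match, else max(dp[i+1][j], dp[i][j−1]):
dp[1][9] = 3. A witness is www at positions 1,4,5.

3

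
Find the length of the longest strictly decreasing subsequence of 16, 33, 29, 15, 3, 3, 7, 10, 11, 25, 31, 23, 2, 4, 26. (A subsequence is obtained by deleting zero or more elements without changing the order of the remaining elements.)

Let dp[i] be the longest decreasing subsequence ending at position i. Then dp = [1, 1, 2, 3, 4, 4, 4, 4, 4, 3, 2, 4, 5, 5, 3].
The maximum is 5; one witness is 33, 29, 15, 3, 2 at positions 2,3,4,5,13.

5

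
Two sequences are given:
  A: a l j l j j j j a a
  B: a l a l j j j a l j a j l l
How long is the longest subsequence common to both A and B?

8

Backtracking the LCS table gives one alignment: a (A1,B1) → l (A2,B2) → l (A4,B4) → j (A5,B5) → j (A6,B6) → j (A7,B7) → j (A8,B10) → a (A9,B11).
So the longest common subsequence has length 8.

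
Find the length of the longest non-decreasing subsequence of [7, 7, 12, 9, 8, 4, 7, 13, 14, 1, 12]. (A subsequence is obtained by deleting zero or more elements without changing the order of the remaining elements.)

5

One longest non-decreasing subsequence is 7, 7, 12, 13, 14 (positions 1,2,3,8,9), of length 5; no longer one exists.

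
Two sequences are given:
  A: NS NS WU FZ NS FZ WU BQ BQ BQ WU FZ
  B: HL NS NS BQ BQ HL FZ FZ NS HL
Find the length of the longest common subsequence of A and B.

Backtracking the LCS table gives one alignment: NS (A2,B2) → NS (A5,B3) → BQ (A8,B4) → BQ (A9,B5) → FZ (A12,B8).
So the longest common subsequence has length 5.

5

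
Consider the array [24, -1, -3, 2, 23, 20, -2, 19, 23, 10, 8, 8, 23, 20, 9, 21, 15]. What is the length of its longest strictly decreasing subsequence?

6

Let dp[i] be the longest decreasing subsequence ending at position i. Then dp = [1, 2, 3, 2, 2, 3, 4, 4, 2, 5, 6, 6, 2, 3, 6, 3, 5].
The maximum is 6; one witness is 24, 23, 20, 19, 10, 8 at positions 1,5,6,8,10,11.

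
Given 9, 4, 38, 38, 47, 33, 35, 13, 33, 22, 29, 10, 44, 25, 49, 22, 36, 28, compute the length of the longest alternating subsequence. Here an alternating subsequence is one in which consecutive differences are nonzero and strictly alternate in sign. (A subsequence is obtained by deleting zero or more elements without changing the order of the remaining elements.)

Track the best alternating length ending on an up-step vs a down-step at each position: up/down = 1/1, 1/2, 3/1, 3/1, 3/1, 3/4, 5/4, 3/6, 7/6, 7/8, 9/8, 3/10, 11/4, 11/12, 13/1, 11/14, 15/14, 15/16.
The maximum over both is 16; one such subsequence is 9, 4, 38, 33, 35, 13, 33, 22, 29, 10, 44, 25, 49, 22, 36, 28.

16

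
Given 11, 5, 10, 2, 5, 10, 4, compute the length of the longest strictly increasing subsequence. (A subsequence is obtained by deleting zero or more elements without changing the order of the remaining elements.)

3

Scanning left to right, the best length ending at each element is: 11→1, 5→1, 10→2, 2→1, 5→2, 10→3, 4→2.
So the longest increasing subsequence has length 3, e.g. 2, 5, 10.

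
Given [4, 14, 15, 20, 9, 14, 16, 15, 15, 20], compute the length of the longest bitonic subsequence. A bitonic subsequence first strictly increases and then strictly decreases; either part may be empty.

6

One longest bitonic subsequence is 4, 14, 15, 20, 16, 15 (positions 1,2,3,4,7,9): it rises to 20 then falls. Length 6 is optimal.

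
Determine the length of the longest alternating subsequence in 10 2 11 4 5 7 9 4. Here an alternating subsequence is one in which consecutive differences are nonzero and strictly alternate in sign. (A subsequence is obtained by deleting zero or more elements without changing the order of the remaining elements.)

A longest alternating subsequence is 10, 2, 11, 4, 5, 4 (positions 1,2,3,4,5,8); its 5 consecutive differences strictly alternate in sign, and length 6 is optimal.

6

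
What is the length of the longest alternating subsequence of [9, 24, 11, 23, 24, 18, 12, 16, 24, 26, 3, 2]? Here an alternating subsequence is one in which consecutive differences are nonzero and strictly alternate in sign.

A longest alternating subsequence is 9, 24, 11, 23, 12, 16, 3 (positions 1,2,3,4,7,8,11); its 6 consecutive differences strictly alternate in sign, and length 7 is optimal.

7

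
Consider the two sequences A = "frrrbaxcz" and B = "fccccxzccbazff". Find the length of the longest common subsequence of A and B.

Backtracking the LCS table gives one alignment: f (A1,B1) → b (A5,B10) → a (A6,B11) → z (A9,B12).
So the longest common subsequence has length 4.

4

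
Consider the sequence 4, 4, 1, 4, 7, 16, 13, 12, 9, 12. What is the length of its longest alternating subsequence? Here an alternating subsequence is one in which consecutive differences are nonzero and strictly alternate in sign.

5

Track the best alternating length ending on an up-step vs a down-step at each position: up/down = 1/1, 1/1, 1/2, 3/1, 3/1, 3/1, 3/4, 3/4, 3/4, 5/4.
The maximum over both is 5; one such subsequence is 4, 1, 16, 9, 12.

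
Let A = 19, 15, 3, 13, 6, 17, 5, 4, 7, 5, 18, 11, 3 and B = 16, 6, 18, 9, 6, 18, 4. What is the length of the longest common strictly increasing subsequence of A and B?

For each value that appears in both, track the longest common increasing run ending there.
The best achievable length is 2; one witness is 6, 18 (A-positions 5,11, B-positions 2,3).

2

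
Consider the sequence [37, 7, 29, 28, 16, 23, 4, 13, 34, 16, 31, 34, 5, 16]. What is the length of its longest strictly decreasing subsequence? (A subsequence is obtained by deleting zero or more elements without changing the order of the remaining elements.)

6

Let dp[i] be the longest decreasing subsequence ending at position i. Then dp = [1, 2, 2, 3, 4, 4, 5, 5, 2, 5, 3, 2, 6, 5].
The maximum is 6; one witness is 37, 29, 28, 16, 13, 5 at positions 1,3,4,5,8,13.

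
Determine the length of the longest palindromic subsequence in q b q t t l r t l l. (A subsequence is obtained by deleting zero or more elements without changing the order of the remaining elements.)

3

Using dp[i][j] = 2 + dp[i+1][j−1] if the ends match, else max(dp[i+1][j], dp[i][j−1]):
dp[1][10] = 3. A witness is lll at positions 6,9,10.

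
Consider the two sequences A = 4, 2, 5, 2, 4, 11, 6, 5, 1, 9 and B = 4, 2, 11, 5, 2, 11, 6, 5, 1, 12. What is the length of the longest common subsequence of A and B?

8

Backtracking the LCS table gives one alignment: 4 (A1,B1) → 2 (A2,B2) → 5 (A3,B4) → 2 (A4,B5) → 11 (A6,B6) → 6 (A7,B7) → 5 (A8,B8) → 1 (A9,B9).
So the longest common subsequence has length 8.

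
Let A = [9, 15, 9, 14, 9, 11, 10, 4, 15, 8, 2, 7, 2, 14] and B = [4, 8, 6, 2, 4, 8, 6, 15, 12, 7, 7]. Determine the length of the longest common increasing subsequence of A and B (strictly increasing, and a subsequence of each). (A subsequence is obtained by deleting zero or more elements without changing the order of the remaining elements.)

A longest common strictly increasing subsequence is 4, 8 (length 2); it appears in order in both A and B, and no longer such subsequence exists.

2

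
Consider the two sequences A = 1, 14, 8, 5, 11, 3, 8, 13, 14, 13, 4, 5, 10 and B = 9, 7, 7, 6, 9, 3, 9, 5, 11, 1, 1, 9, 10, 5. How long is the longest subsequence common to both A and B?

Backtracking the LCS table gives one alignment: 5 (A4,B8) → 11 (A5,B9) → 5 (A12,B14).
So the longest common subsequence has length 3.

3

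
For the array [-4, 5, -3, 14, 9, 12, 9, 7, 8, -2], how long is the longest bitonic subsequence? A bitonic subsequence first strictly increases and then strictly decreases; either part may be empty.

7

One longest bitonic subsequence is -4, 5, 14, 12, 9, 8, -2 (positions 1,2,4,6,7,9,10): it rises to 14 then falls. Length 7 is optimal.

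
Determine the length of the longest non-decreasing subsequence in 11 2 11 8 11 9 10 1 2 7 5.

Scanning left to right, the best length ending at each element is: 11→1, 2→1, 11→2, 8→2, 11→3, 9→3, 10→4, 1→1, 2→2, 7→3, 5→3.
So the longest non-decreasing subsequence has length 4, e.g. 2, 8, 9, 10.

4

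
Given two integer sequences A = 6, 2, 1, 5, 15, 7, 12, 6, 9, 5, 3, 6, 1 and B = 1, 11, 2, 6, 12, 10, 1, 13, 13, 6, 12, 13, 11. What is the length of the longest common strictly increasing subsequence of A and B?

2

For each value that appears in both, track the longest common increasing run ending there.
The best achievable length is 2; one witness is 1, 6 (A-positions 3,8, B-positions 1,4).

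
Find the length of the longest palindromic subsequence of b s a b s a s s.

5

One longest palindromic subsequence is ssass (positions 2,5,6,7,8); it reads the same forward and backward, and the interval DP gives dp[1][8] = 5.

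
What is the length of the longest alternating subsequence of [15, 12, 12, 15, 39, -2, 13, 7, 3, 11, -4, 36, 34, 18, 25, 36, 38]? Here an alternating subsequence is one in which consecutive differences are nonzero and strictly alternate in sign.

11

A longest alternating subsequence is 15, 12, 15, -2, 13, 7, 11, -4, 36, 18, 25 (positions 1,2,4,6,7,8,10,11,12,14,15); its 10 consecutive differences strictly alternate in sign, and length 11 is optimal.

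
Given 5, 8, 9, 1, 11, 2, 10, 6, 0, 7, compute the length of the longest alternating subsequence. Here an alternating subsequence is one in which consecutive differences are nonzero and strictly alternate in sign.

8

Track the best alternating length ending on an up-step vs a down-step at each position: up/down = 1/1, 2/1, 2/1, 1/3, 4/1, 4/5, 6/5, 6/7, 1/7, 8/7.
The maximum over both is 8; one such subsequence is 5, 8, 1, 11, 2, 10, 6, 7.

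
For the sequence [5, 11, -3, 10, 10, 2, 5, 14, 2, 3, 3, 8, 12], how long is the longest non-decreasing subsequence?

Let dp[i] be the longest non-decreasing subsequence ending at position i. Then dp = [1, 2, 1, 2, 3, 2, 3, 4, 3, 4, 5, 6, 7].
The maximum is 7; one witness is -3, 2, 2, 3, 3, 8, 12 at positions 3,6,9,10,11,12,13.

7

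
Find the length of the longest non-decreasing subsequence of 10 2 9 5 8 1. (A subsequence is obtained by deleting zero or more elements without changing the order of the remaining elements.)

Let dp[i] be the longest non-decreasing subsequence ending at position i. Then dp = [1, 1, 2, 2, 3, 1].
The maximum is 3; one witness is 2, 5, 8 at positions 2,4,5.

3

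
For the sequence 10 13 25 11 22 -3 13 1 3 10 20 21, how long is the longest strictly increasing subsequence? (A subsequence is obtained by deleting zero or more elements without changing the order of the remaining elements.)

Scanning left to right, the best length ending at each element is: 10→1, 13→2, 25→3, 11→2, 22→3, -3→1, 13→3, 1→2, 3→3, 10→4, 20→5, 21→6.
So the longest increasing subsequence has length 6, e.g. -3, 1, 3, 10, 20, 21.

6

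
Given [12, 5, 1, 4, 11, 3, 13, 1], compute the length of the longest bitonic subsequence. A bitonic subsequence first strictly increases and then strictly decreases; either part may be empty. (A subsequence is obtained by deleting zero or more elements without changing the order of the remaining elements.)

One longest bitonic subsequence is 12, 5, 4, 3, 1 (positions 1,2,4,6,8): it rises to 12 then falls. Length 5 is optimal.

5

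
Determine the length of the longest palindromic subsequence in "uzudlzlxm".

3

One longest palindromic subsequence is lzl (positions 5,6,7); it reads the same forward and backward, and the interval DP gives dp[1][9] = 3.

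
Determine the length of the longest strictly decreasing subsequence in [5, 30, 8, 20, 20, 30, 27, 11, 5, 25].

Scanning left to right, the best length ending at each element is: 5→1, 30→1, 8→2, 20→2, 20→2, 30→1, 27→2, 11→3, 5→4, 25→3.
So the longest decreasing subsequence has length 4, e.g. 30, 20, 11, 5.

4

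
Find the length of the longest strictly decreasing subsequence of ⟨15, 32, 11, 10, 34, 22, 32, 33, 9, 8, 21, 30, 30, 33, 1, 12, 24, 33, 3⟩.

Scanning left to right, the best length ending at each element is: 15→1, 32→1, 11→2, 10→3, 34→1, 22→2, 32→2, 33→2, 9→4, 8→5, 21→3, 30→3, 30→3, 33→2, 1→6, 12→4, 24→4, 33→2, 3→6.
So the longest decreasing subsequence has length 6, e.g. 15, 11, 10, 9, 8, 1.

6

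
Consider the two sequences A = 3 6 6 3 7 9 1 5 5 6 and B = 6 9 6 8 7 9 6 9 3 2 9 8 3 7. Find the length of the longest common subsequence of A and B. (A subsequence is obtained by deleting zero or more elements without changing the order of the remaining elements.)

Backtracking the LCS table gives one alignment: 6 (A2,B1) → 6 (A3,B3) → 7 (A5,B5) → 9 (A6,B6) → 6 (A10,B7).
So the longest common subsequence has length 5.

5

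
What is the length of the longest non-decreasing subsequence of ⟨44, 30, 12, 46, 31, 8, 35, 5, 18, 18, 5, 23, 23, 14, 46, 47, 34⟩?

7

One longest non-decreasing subsequence is 12, 18, 18, 23, 23, 46, 47 (positions 3,9,10,12,13,15,16), of length 7; no longer one exists.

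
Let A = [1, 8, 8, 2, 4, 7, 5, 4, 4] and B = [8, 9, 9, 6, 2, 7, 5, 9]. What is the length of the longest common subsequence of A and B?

A longest common subsequence is 8, 2, 7, 5 (length 4); the LCS DP confirms no longer common subsequence exists.

4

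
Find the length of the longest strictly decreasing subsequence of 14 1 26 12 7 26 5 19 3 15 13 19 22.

5

Let dp[i] be the longest decreasing subsequence ending at position i. Then dp = [1, 2, 1, 2, 3, 1, 4, 2, 5, 3, 4, 2, 2].
The maximum is 5; one witness is 14, 12, 7, 5, 3 at positions 1,4,5,7,9.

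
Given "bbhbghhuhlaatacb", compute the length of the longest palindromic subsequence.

6

One longest palindromic subsequence is bhhhhb (positions 1,3,6,7,9,16); it reads the same forward and backward, and the interval DP gives dp[1][16] = 6.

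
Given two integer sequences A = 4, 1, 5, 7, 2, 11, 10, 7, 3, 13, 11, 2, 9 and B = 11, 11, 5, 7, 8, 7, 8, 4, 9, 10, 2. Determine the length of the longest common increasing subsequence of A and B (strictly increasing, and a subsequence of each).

3

A longest common strictly increasing subsequence is 5, 7, 9 (length 3); it appears in order in both A and B, and no longer such subsequence exists.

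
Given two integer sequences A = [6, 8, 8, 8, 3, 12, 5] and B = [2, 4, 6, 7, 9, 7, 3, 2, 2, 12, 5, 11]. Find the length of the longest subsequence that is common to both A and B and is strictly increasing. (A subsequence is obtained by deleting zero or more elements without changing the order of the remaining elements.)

For each value that appears in both, track the longest common increasing run ending there.
The best achievable length is 2; one witness is 6, 12 (A-positions 1,6, B-positions 3,10).

2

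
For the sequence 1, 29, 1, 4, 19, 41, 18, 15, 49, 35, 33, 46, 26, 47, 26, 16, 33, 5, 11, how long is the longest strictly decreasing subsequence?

6

One longest decreasing subsequence is 41, 35, 33, 26, 16, 5 (positions 6,10,11,13,16,18), of length 6; no longer one exists.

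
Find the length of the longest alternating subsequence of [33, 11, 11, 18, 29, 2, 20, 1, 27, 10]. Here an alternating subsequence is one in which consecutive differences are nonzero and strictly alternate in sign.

Track the best alternating length ending on an up-step vs a down-step at each position: up/down = 1/1, 1/2, 1/2, 3/2, 3/2, 1/4, 5/4, 1/6, 7/4, 7/8.
The maximum over both is 8; one such subsequence is 33, 11, 18, 2, 20, 1, 27, 10.

8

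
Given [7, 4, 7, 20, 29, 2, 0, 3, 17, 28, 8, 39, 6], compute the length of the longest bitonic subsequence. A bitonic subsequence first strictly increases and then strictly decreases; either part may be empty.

7

One longest bitonic subsequence is 4, 7, 20, 29, 28, 8, 6 (positions 2,3,4,5,10,11,13): it rises to 29 then falls. Length 7 is optimal.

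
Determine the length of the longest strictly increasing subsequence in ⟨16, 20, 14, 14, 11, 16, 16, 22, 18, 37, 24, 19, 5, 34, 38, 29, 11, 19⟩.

Scanning left to right, the best length ending at each element is: 16→1, 20→2, 14→1, 14→1, 11→1, 16→2, 16→2, 22→3, 18→3, 37→4, 24→4, 19→4, 5→1, 34→5, 38→6, 29→5, 11→2, 19→4.
So the longest increasing subsequence has length 6, e.g. 16, 20, 22, 24, 34, 38.

6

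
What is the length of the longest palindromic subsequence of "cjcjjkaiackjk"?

7

One longest palindromic subsequence is jkaiakj (positions 5,6,7,8,9,11,12); it reads the same forward and backward, and the interval DP gives dp[1][13] = 7.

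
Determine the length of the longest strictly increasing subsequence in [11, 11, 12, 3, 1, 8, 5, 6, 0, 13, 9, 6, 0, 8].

4

Scanning left to right, the best length ending at each element is: 11→1, 11→1, 12→2, 3→1, 1→1, 8→2, 5→2, 6→3, 0→1, 13→4, 9→4, 6→3, 0→1, 8→4.
So the longest increasing subsequence has length 4, e.g. 3, 5, 6, 13.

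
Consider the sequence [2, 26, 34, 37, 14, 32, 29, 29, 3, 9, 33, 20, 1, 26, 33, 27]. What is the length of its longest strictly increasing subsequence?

Let dp[i] be the longest increasing subsequence ending at position i. Then dp = [1, 2, 3, 4, 2, 3, 3, 3, 2, 3, 4, 4, 1, 5, 6, 6].
The maximum is 6; one witness is 2, 3, 9, 20, 26, 33 at positions 1,9,10,12,14,15.

6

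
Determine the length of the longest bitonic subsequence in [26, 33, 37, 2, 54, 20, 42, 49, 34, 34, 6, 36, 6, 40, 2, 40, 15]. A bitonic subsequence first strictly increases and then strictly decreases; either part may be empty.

8

Let inc[i] be the LIS ending at i and dec[i] the longest strictly decreasing subsequence starting at i. inc = [1, 2, 3, 1, 4, 2, 4, 5, 3, 3, 2, 4, 2, 5, 1, 5, 3], dec = [4, 4, 4, 1, 5, 3, 4, 4, 3, 3, 2, 3, 2, 2, 1, 2, 1].
max_i inc[i]+dec[i]−1 = 8, with one witness 26, 33, 37, 54, 49, 36, 6, 2.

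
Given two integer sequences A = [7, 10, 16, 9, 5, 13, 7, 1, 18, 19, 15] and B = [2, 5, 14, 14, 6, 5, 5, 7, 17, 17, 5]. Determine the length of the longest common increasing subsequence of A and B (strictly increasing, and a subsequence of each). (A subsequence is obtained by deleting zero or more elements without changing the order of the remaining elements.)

For each value that appears in both, track the longest common increasing run ending there.
The best achievable length is 2; one witness is 5, 7 (A-positions 5,7, B-positions 2,8).

2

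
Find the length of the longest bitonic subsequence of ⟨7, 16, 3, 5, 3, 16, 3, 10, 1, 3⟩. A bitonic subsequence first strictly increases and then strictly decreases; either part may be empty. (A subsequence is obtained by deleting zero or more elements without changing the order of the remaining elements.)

5

One longest bitonic subsequence is 7, 16, 5, 3, 1 (positions 1,2,4,7,9): it rises to 16 then falls. Length 5 is optimal.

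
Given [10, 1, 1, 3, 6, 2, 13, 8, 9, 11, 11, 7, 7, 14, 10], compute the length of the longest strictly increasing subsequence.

7

Scanning left to right, the best length ending at each element is: 10→1, 1→1, 1→1, 3→2, 6→3, 2→2, 13→4, 8→4, 9→5, 11→6, 11→6, 7→4, 7→4, 14→7, 10→6.
So the longest increasing subsequence has length 7, e.g. 1, 3, 6, 8, 9, 11, 14.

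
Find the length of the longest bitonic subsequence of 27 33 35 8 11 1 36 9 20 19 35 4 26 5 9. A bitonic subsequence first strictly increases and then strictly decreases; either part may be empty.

Let inc[i] be the LIS ending at i and dec[i] the longest strictly decreasing subsequence starting at i. inc = [1, 2, 3, 1, 2, 1, 4, 2, 3, 3, 4, 2, 4, 3, 4], dec = [4, 4, 4, 2, 3, 1, 4, 2, 3, 2, 3, 1, 2, 1, 1].
max_i inc[i]+dec[i]−1 = 7, with one witness 27, 33, 35, 36, 35, 26, 9.

7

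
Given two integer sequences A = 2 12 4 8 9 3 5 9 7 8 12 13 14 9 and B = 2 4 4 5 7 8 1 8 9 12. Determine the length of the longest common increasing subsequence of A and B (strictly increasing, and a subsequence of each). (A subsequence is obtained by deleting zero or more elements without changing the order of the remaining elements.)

6

For each value that appears in both, track the longest common increasing run ending there.
The best achievable length is 6; one witness is 2, 4, 5, 7, 8, 9 (A-positions 1,3,7,9,10,14, B-positions 1,2,4,5,6,9).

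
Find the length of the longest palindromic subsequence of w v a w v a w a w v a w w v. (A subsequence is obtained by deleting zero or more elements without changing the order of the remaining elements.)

Using dp[i][j] = 2 + dp[i+1][j−1] if the ends match, else max(dp[i+1][j], dp[i][j−1]):
dp[1][14] = 9. A witness is vwwavawwv at positions 2,4,7,8,10,11,12,13,14.

9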